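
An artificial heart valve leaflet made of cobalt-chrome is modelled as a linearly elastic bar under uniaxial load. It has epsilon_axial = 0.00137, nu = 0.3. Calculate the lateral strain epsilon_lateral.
Model: a linearly elastic bar under uniaxial load, so epsilon_lateral = -nu·epsilon_axial.
Substitute:
  epsilon_lateral = -(0.3 × 0.00137)
  epsilon_lateral = -0.000411
Final answer: epsilon_lateral = -0.000411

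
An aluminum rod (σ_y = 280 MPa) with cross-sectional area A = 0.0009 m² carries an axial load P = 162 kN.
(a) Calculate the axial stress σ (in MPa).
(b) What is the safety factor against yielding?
(a) Axial stress σ = P/A. Convert P = 162 kN = 162000 N.
  σ = 162000 / 0.0009 = 1.8 × 10⁸ Pa = 180 MPa
(b) Safety factor SF = σ_y/σ = 280 / 180 = 1.556
Final answer: (a) σ = 180 MPa, (b) SF = 1.556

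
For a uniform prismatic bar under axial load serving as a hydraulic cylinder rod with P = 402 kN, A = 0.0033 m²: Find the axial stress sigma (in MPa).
Model: a uniform prismatic bar under axial load, so sigma = P / A.
Convert to SI units:
  P = 402 kN = 402000 N
Substitute:
  sigma = 402000 / 0.0033
  sigma = 1.218 × 10⁸ Pa
Convert: sigma = 1.218 × 10⁸ Pa = 121.8 MPa
Final answer: sigma = 121.8 MPa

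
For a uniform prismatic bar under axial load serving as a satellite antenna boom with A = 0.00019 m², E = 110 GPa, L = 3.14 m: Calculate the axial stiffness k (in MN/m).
Model: a uniform prismatic bar under axial load, so k = (A·E) / L.
Convert to SI units:
  E = 110 GPa = 1.1 × 10¹¹ Pa
Substitute:
  k = (0.00019 × (1.1 × 10¹¹)) / 3.14
  k = 6.656 × 10⁶ N/m
Convert: k = 6.656 × 10⁶ N/m = 6.656 MN/m
Final answer: k = 6.656 MN/m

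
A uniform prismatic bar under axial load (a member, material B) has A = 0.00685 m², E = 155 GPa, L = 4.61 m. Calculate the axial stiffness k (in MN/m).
Model: a uniform prismatic bar under axial load, so k = (A·E) / L.
Convert to SI units:
  E = 155 GPa = 1.55 × 10¹¹ Pa
Substitute:
  k = (0.00685 × (1.55 × 10¹¹)) / 4.61
  k = 2.303 × 10⁸ N/m
Convert: k = 2.303 × 10⁸ N/m = 230.3 MN/m
Final answer: k = 230.3 MN/m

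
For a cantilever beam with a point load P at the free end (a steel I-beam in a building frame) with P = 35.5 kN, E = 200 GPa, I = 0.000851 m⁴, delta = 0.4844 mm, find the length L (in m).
Model: a cantilever beam with a point load P at the free end, so delta = (P·L^3) / (3·E·I).
Solve for L: L = ((3·delta·E·I) / P)^(1/3).
Convert to SI units:
  P = 35.5 kN = 35500 N
  E = 200 GPa = 2 × 10¹¹ Pa
  delta = 0.4844 mm = 0.0004844 m
Substitute:
  L = ((3 × 0.0004844 × (2 × 10¹¹) × 0.000851) / 35500)^(1/3)
  L = 1.91 m
Final answer: L = 1.91 m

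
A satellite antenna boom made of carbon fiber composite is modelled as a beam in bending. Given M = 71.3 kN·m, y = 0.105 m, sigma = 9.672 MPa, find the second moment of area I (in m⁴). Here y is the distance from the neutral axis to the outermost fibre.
Model: a beam in bending, so sigma = (M·y) / I.
Solve for I: I = (M·y) / sigma.
Convert to SI units:
  M = 71.3 kN·m = 71300 N·m
  sigma = 9.672 MPa = 9.672 × 10⁶ Pa
Substitute:
  I = (71300 × 0.105) / (9.672 × 10⁶)
  I = 0.000774 m⁴
Final answer: I = 0.000774 m⁴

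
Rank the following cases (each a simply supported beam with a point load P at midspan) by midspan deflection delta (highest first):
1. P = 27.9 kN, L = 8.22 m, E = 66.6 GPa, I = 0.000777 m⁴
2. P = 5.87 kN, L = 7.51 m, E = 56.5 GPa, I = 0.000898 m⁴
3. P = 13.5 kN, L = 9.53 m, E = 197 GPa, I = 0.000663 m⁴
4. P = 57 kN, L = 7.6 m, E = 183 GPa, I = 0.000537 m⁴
Model: a simply supported beam with a point load P at midspan, so delta = (P·L^3) / (48·E·I) (SI units).
  Case 1: delta = (27900 × 8.22^3) / (48 × (6.66 × 10¹⁰) × 0.000777) = 0.006239 m = 6.239 mm
  Case 2: delta = (5870 × 7.51^3) / (48 × (5.65 × 10¹⁰) × 0.000898) = 0.001021 m = 1.021 mm
  Case 3: delta = (13500 × 9.53^3) / (48 × (1.97 × 10¹¹) × 0.000663) = 0.001864 m = 1.864 mm
  Case 4: delta = (57000 × 7.6^3) / (48 × (1.83 × 10¹¹) × 0.000537) = 0.005305 m = 5.305 mm
Ordering: 6.239 mm (case 1) > 5.305 mm (case 4) > 1.864 mm (case 3) > 1.021 mm (case 2)
Final answer: 1, 4, 3, 2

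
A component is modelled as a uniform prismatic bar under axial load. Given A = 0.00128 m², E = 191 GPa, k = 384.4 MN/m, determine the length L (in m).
Model: a uniform prismatic bar under axial load, so k = (A·E) / L.
Solve for L: L = (A·E) / k.
Convert to SI units:
  E = 191 GPa = 1.91 × 10¹¹ Pa
  k = 384.4 MN/m = 3.844 × 10⁸ N/m
Substitute:
  L = (0.00128 × (1.91 × 10¹¹)) / (3.844 × 10⁸)
  L = 0.636 m
Final answer: L = 0.636 m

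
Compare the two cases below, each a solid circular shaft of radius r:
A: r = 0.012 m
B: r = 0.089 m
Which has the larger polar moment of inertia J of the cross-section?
Model: a solid circular shaft of radius r, so J = (π·r^4) / 2 (SI units).
  A: J = (π × 0.012^4) / 2 = 3.257 × 10⁻⁸ m⁴
  B: J = (π × 0.089^4) / 2 = 9.856 × 10⁻⁵ m⁴
9.856 × 10⁻⁵ m⁴ > 3.257 × 10⁻⁸ m⁴, so B is larger.
Final answer: B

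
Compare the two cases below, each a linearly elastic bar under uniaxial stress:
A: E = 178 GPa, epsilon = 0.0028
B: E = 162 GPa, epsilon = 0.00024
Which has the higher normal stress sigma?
Model: a linearly elastic bar under uniaxial stress, so sigma = E·epsilon (SI units).
  A: sigma = (1.78 × 10¹¹) × 0.0028 = 4.984 × 10⁸ Pa = 498.4 MPa
  B: sigma = (1.62 × 10¹¹) × 0.00024 = 3.888 × 10⁷ Pa = 38.88 MPa
498.4 MPa > 38.88 MPa, so A is larger.
Final answer: A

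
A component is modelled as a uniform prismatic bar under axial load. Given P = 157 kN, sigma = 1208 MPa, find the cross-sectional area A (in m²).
Model: a uniform prismatic bar under axial load, so sigma = P / A.
Solve for A: A = P / sigma.
Convert to SI units:
  P = 157 kN = 157000 N
  sigma = 1208 MPa = 1.208 × 10⁹ Pa
Substitute:
  A = 157000 / (1.208 × 10⁹)
  A = 0.00013 m²
Final answer: A = 0.00013 m²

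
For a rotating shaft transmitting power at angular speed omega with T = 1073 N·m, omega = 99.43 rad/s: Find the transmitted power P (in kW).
Model: a rotating shaft transmitting power at angular speed omega, so P = T·omega.
Substitute:
  P = 1073 × 99.43
  P = 106700 W
Convert: P = 106700 W = 106.7 kW
Final answer: P = 106.7 kW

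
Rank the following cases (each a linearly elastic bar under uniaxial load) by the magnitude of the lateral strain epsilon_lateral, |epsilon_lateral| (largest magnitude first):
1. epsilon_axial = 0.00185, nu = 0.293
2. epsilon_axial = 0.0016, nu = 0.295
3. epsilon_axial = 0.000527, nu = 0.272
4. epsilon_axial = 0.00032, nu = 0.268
Model: a linearly elastic bar under uniaxial load, so epsilon_lateral = -nu·epsilon_axial (SI units).
  Case 1: epsilon_lateral = -(0.293 × 0.00185) = -0.000542
  Case 2: epsilon_lateral = -(0.295 × 0.0016) = -0.000472
  Case 3: epsilon_lateral = -(0.272 × 0.000527) = -0.0001433
  Case 4: epsilon_lateral = -(0.268 × 0.00032) = -8.576 × 10⁻⁵
Ordering by |epsilon_lateral|: 0.000542 (case 1) > 0.000472 (case 2) > 0.0001433 (case 3) > 8.576 × 10⁻⁵ (case 4)
Final answer: 1, 2, 3, 4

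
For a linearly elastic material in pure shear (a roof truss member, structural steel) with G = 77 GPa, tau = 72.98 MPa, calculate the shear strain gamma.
Model: a linearly elastic material in pure shear, so tau = G·gamma.
Solve for gamma: gamma = tau / G.
Convert to SI units:
  G = 77 GPa = 7.7 × 10¹⁰ Pa
  tau = 72.98 MPa = 7.298 × 10⁷ Pa
Substitute:
  gamma = (7.298 × 10⁷) / (7.7 × 10¹⁰)
  gamma = 0.0009478
Final answer: gamma = 0.0009478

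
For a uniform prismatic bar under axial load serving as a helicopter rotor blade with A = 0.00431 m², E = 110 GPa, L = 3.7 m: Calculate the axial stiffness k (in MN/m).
Model: a uniform prismatic bar under axial load, so k = (A·E) / L.
Convert to SI units:
  E = 110 GPa = 1.1 × 10¹¹ Pa
Substitute:
  k = (0.00431 × (1.1 × 10¹¹)) / 3.7
  k = 1.281 × 10⁸ N/m
Convert: k = 1.281 × 10⁸ N/m = 128.1 MN/m
Final answer: k = 128.1 MN/m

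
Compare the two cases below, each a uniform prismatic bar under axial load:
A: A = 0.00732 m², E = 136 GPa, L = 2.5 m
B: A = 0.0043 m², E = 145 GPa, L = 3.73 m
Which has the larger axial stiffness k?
Model: a uniform prismatic bar under axial load, so k = (A·E) / L (SI units).
  A: k = (0.00732 × (1.36 × 10¹¹)) / 2.5 = 3.982 × 10⁸ N/m = 398.2 MN/m
  B: k = (0.0043 × (1.45 × 10¹¹)) / 3.73 = 1.672 × 10⁸ N/m = 167.2 MN/m
398.2 MN/m > 167.2 MN/m, so A is larger.
Final answer: A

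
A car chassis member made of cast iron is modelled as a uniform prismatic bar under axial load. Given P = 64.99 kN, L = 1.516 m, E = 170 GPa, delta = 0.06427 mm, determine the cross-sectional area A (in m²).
Model: a uniform prismatic bar under axial load, so delta = (P·L) / (A·E).
Solve for A: A = (P·L) / (delta·E).
Convert to SI units:
  P = 64.99 kN = 64990 N
  E = 170 GPa = 1.7 × 10¹¹ Pa
  delta = 0.06427 mm = 6.427 × 10⁻⁵ m
Substitute:
  A = (64990 × 1.516) / ((6.427 × 10⁻⁵) × (1.7 × 10¹¹))
  A = 0.009018 m²
Final answer: A = 0.009018 m²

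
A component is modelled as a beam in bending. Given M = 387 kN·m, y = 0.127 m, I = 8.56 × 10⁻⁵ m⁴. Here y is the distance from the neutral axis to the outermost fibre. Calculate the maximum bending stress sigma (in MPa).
Model: a beam in bending, so sigma = (M·y) / I.
Convert to SI units:
  M = 387 kN·m = 387000 N·m
Substitute:
  sigma = (387000 × 0.127) / (8.56 × 10⁻⁵)
  sigma = 5.742 × 10⁸ Pa
Convert: sigma = 5.742 × 10⁸ Pa = 574.2 MPa
Final answer: sigma = 574.2 MPa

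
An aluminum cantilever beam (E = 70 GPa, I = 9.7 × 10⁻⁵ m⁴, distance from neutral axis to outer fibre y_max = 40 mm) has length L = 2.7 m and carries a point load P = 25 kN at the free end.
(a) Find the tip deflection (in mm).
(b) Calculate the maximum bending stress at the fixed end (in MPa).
(a) Tip deflection of a cantilever with an end point load: δ = P·L^3 / (3·E·I). Convert P = 25 kN = 25000 N, E = 70 GPa = 7 × 10¹⁰ Pa.
  δ = (25000 × 2.7^3) / (3 × (7 × 10¹⁰) × (9.7 × 10⁻⁵)) = 0.02416 m = 24.16 mm
(b) Maximum bending moment at the fixed end: M = P·L = 25000 × 2.7 = 67500 N·m. Convert y_max = 40 mm = 0.04 m.
  σ = M·y_max / I = (67500 × 0.04) / (9.7 × 10⁻⁵) = 2.784 × 10⁷ Pa = 27.84 MPa
Final answer: (a) δ = 24.16 mm, (b) σ = 27.84 MPa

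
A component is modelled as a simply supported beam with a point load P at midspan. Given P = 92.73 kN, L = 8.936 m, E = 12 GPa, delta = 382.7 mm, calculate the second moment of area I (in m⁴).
Model: a simply supported beam with a point load P at midspan, so delta = (P·L^3) / (48·E·I).
Solve for I: I = (P·L^3) / (48·delta·E).
Convert to SI units:
  P = 92.73 kN = 92730 N
  E = 12 GPa = 1.2 × 10¹⁰ Pa
  delta = 382.7 mm = 0.3827 m
Substitute:
  I = (92730 × 8.936^3) / (48 × 0.3827 × (1.2 × 10¹⁰))
  I = 0.0003002 m⁴
Final answer: I = 0.0003002 m⁴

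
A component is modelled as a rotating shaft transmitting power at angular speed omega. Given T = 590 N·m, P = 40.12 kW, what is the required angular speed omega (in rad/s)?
Model: a rotating shaft transmitting power at angular speed omega, so P = T·omega.
Solve for omega: omega = P / T.
Convert to SI units:
  P = 40.12 kW = 40120 W
Substitute:
  omega = 40120 / 590
  omega = 68 rad/s
Final answer: omega = 68 rad/s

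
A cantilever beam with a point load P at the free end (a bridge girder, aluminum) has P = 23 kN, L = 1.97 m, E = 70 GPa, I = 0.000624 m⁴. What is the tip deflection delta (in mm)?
Model: a cantilever beam with a point load P at the free end, so delta = (P·L^3) / (3·E·I).
Convert to SI units:
  P = 23 kN = 23000 N
  E = 70 GPa = 7 × 10¹⁰ Pa
Substitute:
  delta = (23000 × 1.97^3) / (3 × (7 × 10¹⁰) × 0.000624)
  delta = 0.001342 m
Convert: delta = 0.001342 m = 1.342 mm
Final answer: delta = 1.342 mm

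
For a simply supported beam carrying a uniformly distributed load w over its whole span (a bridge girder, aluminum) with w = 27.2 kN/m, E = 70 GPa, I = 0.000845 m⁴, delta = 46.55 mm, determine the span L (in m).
Model: a simply supported beam carrying a uniformly distributed load w over its whole span, so delta = (5·w·L^4) / (384·E·I).
Solve for L: L = ((384·delta·E·I) / (5·w))^(1/4).
Convert to SI units:
  w = 27.2 kN/m = 27200 N/m
  E = 70 GPa = 7 × 10¹⁰ Pa
  delta = 46.55 mm = 0.04655 m
Substitute:
  L = ((384 × 0.04655 × (7 × 10¹⁰) × 0.000845) / (5 × 27200))^(1/4)
  L = 9.39 m
Final answer: L = 9.39 m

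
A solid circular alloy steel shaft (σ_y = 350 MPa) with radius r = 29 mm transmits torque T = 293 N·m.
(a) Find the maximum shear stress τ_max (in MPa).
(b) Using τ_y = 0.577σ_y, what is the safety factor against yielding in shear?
(a) For a solid circular shaft, τ_max = T·r/J with J = π·r^4/2, i.e. τ_max = 2·T / (π·r^3). Convert r = 29 mm = 0.029 m.
  τ_max = (2 × 293) / (π × 0.029^3) = 7.648 × 10⁶ Pa = 7.648 MPa
(b) τ_y = 0.577 × 350 = 201.95 MPa
  SF = τ_y/τ_max = 201.95 / 7.648 = 26.41
Final answer: (a) τ_max = 7.648 MPa, (b) SF = 26.41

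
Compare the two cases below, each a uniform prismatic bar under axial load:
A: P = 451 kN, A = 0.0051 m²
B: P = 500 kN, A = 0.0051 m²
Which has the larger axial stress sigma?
Model: a uniform prismatic bar under axial load, so sigma = P / A (SI units).
  A: sigma = 451000 / 0.0051 = 8.843 × 10⁷ Pa = 88.43 MPa
  B: sigma = 500000 / 0.0051 = 9.804 × 10⁷ Pa = 98.04 MPa
98.04 MPa > 88.43 MPa, so B is larger.
Final answer: B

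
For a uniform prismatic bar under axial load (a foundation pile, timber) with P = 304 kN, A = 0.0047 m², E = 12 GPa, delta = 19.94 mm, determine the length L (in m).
Model: a uniform prismatic bar under axial load, so delta = (P·L) / (A·E).
Solve for L: L = (delta·A·E) / P.
Convert to SI units:
  P = 304 kN = 304000 N
  E = 12 GPa = 1.2 × 10¹⁰ Pa
  delta = 19.94 mm = 0.01994 m
Substitute:
  L = (0.01994 × 0.0047 × (1.2 × 10¹⁰)) / 304000
  L = 3.699 m
Final answer: L = 3.699 m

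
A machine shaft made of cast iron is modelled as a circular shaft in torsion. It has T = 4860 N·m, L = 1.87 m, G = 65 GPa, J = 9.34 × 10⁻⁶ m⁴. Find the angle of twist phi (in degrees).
Model: a circular shaft in torsion, so phi = (T·L) / (G·J).
Convert to SI units:
  G = 65 GPa = 6.5 × 10¹⁰ Pa
Substitute:
  phi = (4860 × 1.87) / ((6.5 × 10¹⁰) × (9.34 × 10⁻⁶))
  phi = 0.01497 rad
Convert to degrees: phi = 0.01497 × 180/π = 0.8577°
Final answer: phi = 0.8577°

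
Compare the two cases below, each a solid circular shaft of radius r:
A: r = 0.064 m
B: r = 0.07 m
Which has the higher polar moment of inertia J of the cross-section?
Model: a solid circular shaft of radius r, so J = (π·r^4) / 2 (SI units).
  A: J = (π × 0.064^4) / 2 = 2.635 × 10⁻⁵ m⁴
  B: J = (π × 0.07^4) / 2 = 3.771 × 10⁻⁵ m⁴
3.771 × 10⁻⁵ m⁴ > 2.635 × 10⁻⁵ m⁴, so B is larger.
Final answer: B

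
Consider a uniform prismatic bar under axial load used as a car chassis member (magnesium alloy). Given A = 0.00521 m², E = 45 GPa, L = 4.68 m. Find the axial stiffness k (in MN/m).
Model: a uniform prismatic bar under axial load, so k = (A·E) / L.
Convert to SI units:
  E = 45 GPa = 4.5 × 10¹⁰ Pa
Substitute:
  k = (0.00521 × (4.5 × 10¹⁰)) / 4.68
  k = 5.01 × 10⁷ N/m
Convert: k = 5.01 × 10⁷ N/m = 50.1 MN/m
Final answer: k = 50.1 MN/m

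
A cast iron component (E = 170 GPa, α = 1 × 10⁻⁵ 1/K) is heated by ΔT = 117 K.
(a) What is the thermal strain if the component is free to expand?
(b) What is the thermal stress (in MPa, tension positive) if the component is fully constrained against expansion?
(a) Free thermal strain ε_th = α·ΔT = (1 × 10⁻⁵) × 117 = 0.00117
(b) Fully constrained, the expansion is suppressed, so σ = -E·α·ΔT. Convert E = 170 GPa = 1.7 × 10¹¹ Pa.
  σ = -(1.7 × 10¹¹) × (1 × 10⁻⁵) × 117 = -1.989 × 10⁸ Pa = -198.9 MPa (compressive)
Final answer: (a) ε_th = 0.00117, (b) σ = -198.9 MPa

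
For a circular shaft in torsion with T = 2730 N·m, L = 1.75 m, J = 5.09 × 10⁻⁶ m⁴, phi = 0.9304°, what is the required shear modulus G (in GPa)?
Model: a circular shaft in torsion, so phi = (T·L) / (G·J).
Solve for G: G = (T·L) / (phi·J).
Convert to SI units:
  phi = 0.9304° = 0.01624 rad
Substitute:
  G = (2730 × 1.75) / (0.01624 × (5.09 × 10⁻⁶))
  G = 5.78 × 10¹⁰ Pa
Convert: G = 5.78 × 10¹⁰ Pa = 57.8 GPa
Final answer: G = 57.8 GPa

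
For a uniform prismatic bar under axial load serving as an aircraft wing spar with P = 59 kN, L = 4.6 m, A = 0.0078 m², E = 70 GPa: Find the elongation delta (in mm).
Model: a uniform prismatic bar under axial load, so delta = (P·L) / (A·E).
Convert to SI units:
  P = 59 kN = 59000 N
  E = 70 GPa = 7 × 10¹⁰ Pa
Substitute:
  delta = (59000 × 4.6) / (0.0078 × (7 × 10¹⁰))
  delta = 0.0004971 m
Convert: delta = 0.0004971 m = 0.4971 mm
Final answer: delta = 0.4971 mm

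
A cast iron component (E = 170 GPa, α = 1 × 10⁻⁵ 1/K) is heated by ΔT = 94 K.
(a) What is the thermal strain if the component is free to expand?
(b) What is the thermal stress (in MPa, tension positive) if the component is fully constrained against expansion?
(a) Free thermal strain ε_th = α·ΔT = (1 × 10⁻⁵) × 94 = 0.00094
(b) Fully constrained, the expansion is suppressed, so σ = -E·α·ΔT. Convert E = 170 GPa = 1.7 × 10¹¹ Pa.
  σ = -(1.7 × 10¹¹) × (1 × 10⁻⁵) × 94 = -1.598 × 10⁸ Pa = -159.8 MPa (compressive)
Final answer: (a) ε_th = 0.00094, (b) σ = -159.8 MPa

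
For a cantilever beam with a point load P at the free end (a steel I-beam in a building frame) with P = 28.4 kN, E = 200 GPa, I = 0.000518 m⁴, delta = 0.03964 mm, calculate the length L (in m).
Model: a cantilever beam with a point load P at the free end, so delta = (P·L^3) / (3·E·I).
Solve for L: L = ((3·delta·E·I) / P)^(1/3).
Convert to SI units:
  P = 28.4 kN = 28400 N
  E = 200 GPa = 2 × 10¹¹ Pa
  delta = 0.03964 mm = 3.964 × 10⁻⁵ m
Substitute:
  L = ((3 × (3.964 × 10⁻⁵) × (2 × 10¹¹) × 0.000518) / 28400)^(1/3)
  L = 0.757 m
Final answer: L = 0.757 m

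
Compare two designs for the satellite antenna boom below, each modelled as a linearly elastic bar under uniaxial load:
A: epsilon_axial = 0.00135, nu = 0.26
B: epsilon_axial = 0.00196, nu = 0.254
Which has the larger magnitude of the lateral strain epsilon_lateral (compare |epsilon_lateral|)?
Model: a linearly elastic bar under uniaxial load, so epsilon_lateral = -nu·epsilon_axial (SI units).
  A: epsilon_lateral = -(0.26 × 0.00135) = -0.000351
  B: epsilon_lateral = -(0.254 × 0.00196) = -0.0004978
|epsilon_lateral|: A = 0.000351, B = 0.0004978, so B is larger in magnitude.
Final answer: B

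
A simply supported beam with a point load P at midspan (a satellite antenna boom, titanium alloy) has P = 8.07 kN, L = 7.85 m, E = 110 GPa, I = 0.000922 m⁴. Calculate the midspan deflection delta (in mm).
Model: a simply supported beam with a point load P at midspan, so delta = (P·L^3) / (48·E·I).
Convert to SI units:
  P = 8.07 kN = 8070 N
  E = 110 GPa = 1.1 × 10¹¹ Pa
Substitute:
  delta = (8070 × 7.85^3) / (48 × (1.1 × 10¹¹) × 0.000922)
  delta = 0.0008019 m
Convert: delta = 0.0008019 m = 0.8019 mm
Final answer: delta = 0.8019 mm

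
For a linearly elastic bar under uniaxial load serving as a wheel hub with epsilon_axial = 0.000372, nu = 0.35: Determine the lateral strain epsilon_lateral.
Model: a linearly elastic bar under uniaxial load, so epsilon_lateral = -nu·epsilon_axial.
Substitute:
  epsilon_lateral = -(0.35 × 0.000372)
  epsilon_lateral = -0.0001302
Final answer: epsilon_lateral = -0.0001302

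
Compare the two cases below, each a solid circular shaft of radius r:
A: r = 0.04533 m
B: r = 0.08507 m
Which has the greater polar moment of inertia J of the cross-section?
Model: a solid circular shaft of radius r, so J = (π·r^4) / 2 (SI units).
  A: J = (π × 0.04533^4) / 2 = 6.632 × 10⁻⁶ m⁴
  B: J = (π × 0.08507^4) / 2 = 8.227 × 10⁻⁵ m⁴
8.227 × 10⁻⁵ m⁴ > 6.632 × 10⁻⁶ m⁴, so B is larger.
Final answer: B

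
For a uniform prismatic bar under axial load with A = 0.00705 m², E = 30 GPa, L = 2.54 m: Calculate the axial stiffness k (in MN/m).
Model: a uniform prismatic bar under axial load, so k = (A·E) / L.
Convert to SI units:
  E = 30 GPa = 3 × 10¹⁰ Pa
Substitute:
  k = (0.00705 × (3 × 10¹⁰)) / 2.54
  k = 8.327 × 10⁷ N/m
Convert: k = 8.327 × 10⁷ N/m = 83.27 MN/m
Final answer: k = 83.27 MN/m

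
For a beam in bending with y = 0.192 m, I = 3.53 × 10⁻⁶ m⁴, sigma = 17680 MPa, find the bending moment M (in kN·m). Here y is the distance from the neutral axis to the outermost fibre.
Model: a beam in bending, so sigma = (M·y) / I.
Solve for M: M = (sigma·I) / y.
Convert to SI units:
  sigma = 17680 MPa = 1.768 × 10¹⁰ Pa
Substitute:
  M = ((1.768 × 10¹⁰) × (3.53 × 10⁻⁶)) / 0.192
  M = 325100 N·m
Convert: M = 325100 N·m = 325.1 kN·m
Final answer: M = 325.1 kN·m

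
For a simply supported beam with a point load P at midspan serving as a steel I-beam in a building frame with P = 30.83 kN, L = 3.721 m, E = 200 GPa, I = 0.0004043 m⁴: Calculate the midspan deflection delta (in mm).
Model: a simply supported beam with a point load P at midspan, so delta = (P·L^3) / (48·E·I).
Convert to SI units:
  P = 30.83 kN = 30830 N
  E = 200 GPa = 2 × 10¹¹ Pa
Substitute:
  delta = (30830 × 3.721^3) / (48 × (2 × 10¹¹) × 0.0004043)
  delta = 0.0004092 m
Convert: delta = 0.0004092 m = 0.4092 mm
Final answer: delta = 0.4092 mm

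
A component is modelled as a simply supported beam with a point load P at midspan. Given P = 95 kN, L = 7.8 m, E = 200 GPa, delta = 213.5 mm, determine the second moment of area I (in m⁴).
Model: a simply supported beam with a point load P at midspan, so delta = (P·L^3) / (48·E·I).
Solve for I: I = (P·L^3) / (48·delta·E).
Convert to SI units:
  P = 95 kN = 95000 N
  E = 200 GPa = 2 × 10¹¹ Pa
  delta = 213.5 mm = 0.2135 m
Substitute:
  I = (95000 × 7.8^3) / (48 × 0.2135 × (2 × 10¹¹))
  I = 2.2 × 10⁻⁵ m⁴
Final answer: I = 2.2 × 10⁻⁵ m⁴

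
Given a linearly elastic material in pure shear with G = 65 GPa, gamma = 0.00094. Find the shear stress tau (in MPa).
Model: a linearly elastic material in pure shear, so tau = G·gamma.
Convert to SI units:
  G = 65 GPa = 6.5 × 10¹⁰ Pa
Substitute:
  tau = (6.5 × 10¹⁰) × 0.00094
  tau = 6.11 × 10⁷ Pa
Convert: tau = 6.11 × 10⁷ Pa = 61.1 MPa
Final answer: tau = 61.1 MPa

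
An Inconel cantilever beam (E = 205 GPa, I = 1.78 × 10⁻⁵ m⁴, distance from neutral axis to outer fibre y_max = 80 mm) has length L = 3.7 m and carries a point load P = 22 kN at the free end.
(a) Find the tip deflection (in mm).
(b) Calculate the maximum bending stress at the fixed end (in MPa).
(a) Tip deflection of a cantilever with an end point load: δ = P·L^3 / (3·E·I). Convert P = 22 kN = 22000 N, E = 205 GPa = 2.05 × 10¹¹ Pa.
  δ = (22000 × 3.7^3) / (3 × (2.05 × 10¹¹) × (1.78 × 10⁻⁵)) = 0.1018 m = 101.8 mm
(b) Maximum bending moment at the fixed end: M = P·L = 22000 × 3.7 = 81400 N·m. Convert y_max = 80 mm = 0.08 m.
  σ = M·y_max / I = (81400 × 0.08) / (1.78 × 10⁻⁵) = 3.658 × 10⁸ Pa = 365.8 MPa
Final answer: (a) δ = 101.8 mm, (b) σ = 365.8 MPa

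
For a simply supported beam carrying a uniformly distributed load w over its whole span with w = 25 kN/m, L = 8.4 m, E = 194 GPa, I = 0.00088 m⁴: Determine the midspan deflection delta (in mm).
Model: a simply supported beam carrying a uniformly distributed load w over its whole span, so delta = (5·w·L^4) / (384·E·I).
Convert to SI units:
  w = 25 kN/m = 25000 N/m
  E = 194 GPa = 1.94 × 10¹¹ Pa
Substitute:
  delta = (5 × 25000 × 8.4^4) / (384 × (1.94 × 10¹¹) × 0.00088)
  delta = 0.009493 m
Convert: delta = 0.009493 m = 9.493 mm
Final answer: delta = 9.493 mm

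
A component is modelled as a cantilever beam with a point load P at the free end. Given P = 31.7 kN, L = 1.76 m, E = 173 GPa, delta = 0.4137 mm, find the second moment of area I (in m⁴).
Model: a cantilever beam with a point load P at the free end, so delta = (P·L^3) / (3·E·I).
Solve for I: I = (P·L^3) / (3·delta·E).
Convert to SI units:
  P = 31.7 kN = 31700 N
  E = 173 GPa = 1.73 × 10¹¹ Pa
  delta = 0.4137 mm = 0.0004137 m
Substitute:
  I = (31700 × 1.76^3) / (3 × 0.0004137 × (1.73 × 10¹¹))
  I = 0.0008049 m⁴
Final answer: I = 0.0008049 m⁴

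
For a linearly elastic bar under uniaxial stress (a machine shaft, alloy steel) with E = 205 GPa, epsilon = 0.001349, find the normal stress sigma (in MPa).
Model: a linearly elastic bar under uniaxial stress, so epsilon = sigma / E.
Solve for sigma: sigma = epsilon·E.
Convert to SI units:
  E = 205 GPa = 2.05 × 10¹¹ Pa
Substitute:
  sigma = 0.001349 × (2.05 × 10¹¹)
  sigma = 2.765 × 10⁸ Pa
Convert: sigma = 2.765 × 10⁸ Pa = 276.5 MPa
Final answer: sigma = 276.5 MPa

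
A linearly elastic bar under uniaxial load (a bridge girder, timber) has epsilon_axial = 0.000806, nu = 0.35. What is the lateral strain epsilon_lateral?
Model: a linearly elastic bar under uniaxial load, so epsilon_lateral = -nu·epsilon_axial.
Substitute:
  epsilon_lateral = -(0.35 × 0.000806)
  epsilon_lateral = -0.0002821
Final answer: epsilon_lateral = -0.0002821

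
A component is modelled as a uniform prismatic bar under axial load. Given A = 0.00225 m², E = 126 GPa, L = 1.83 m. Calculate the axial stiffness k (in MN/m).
Model: a uniform prismatic bar under axial load, so k = (A·E) / L.
Convert to SI units:
  E = 126 GPa = 1.26 × 10¹¹ Pa
Substitute:
  k = (0.00225 × (1.26 × 10¹¹)) / 1.83
  k = 1.549 × 10⁸ N/m
Convert: k = 1.549 × 10⁸ N/m = 154.9 MN/m
Final answer: k = 154.9 MN/m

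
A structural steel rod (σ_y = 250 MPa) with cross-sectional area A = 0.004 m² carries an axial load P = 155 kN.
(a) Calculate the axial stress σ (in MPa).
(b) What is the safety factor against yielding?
(a) Axial stress σ = P/A. Convert P = 155 kN = 155000 N.
  σ = 155000 / 0.004 = 3.875 × 10⁷ Pa = 38.75 MPa
(b) Safety factor SF = σ_y/σ = 250 / 38.75 = 6.452
Final answer: (a) σ = 38.75 MPa, (b) SF = 6.452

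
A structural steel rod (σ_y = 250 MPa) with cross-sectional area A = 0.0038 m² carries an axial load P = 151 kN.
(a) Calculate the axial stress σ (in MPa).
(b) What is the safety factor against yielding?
(a) Axial stress σ = P/A. Convert P = 151 kN = 151000 N.
  σ = 151000 / 0.0038 = 3.974 × 10⁷ Pa = 39.74 MPa
(b) Safety factor SF = σ_y/σ = 250 / 39.74 = 6.291
Final answer: (a) σ = 39.74 MPa, (b) SF = 6.291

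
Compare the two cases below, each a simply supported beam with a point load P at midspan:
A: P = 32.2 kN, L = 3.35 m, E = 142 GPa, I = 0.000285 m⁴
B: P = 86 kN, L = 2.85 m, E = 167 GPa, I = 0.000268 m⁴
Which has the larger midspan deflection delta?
Model: a simply supported beam with a point load P at midspan, so delta = (P·L^3) / (48·E·I) (SI units).
  A: delta = (32200 × 3.35^3) / (48 × (1.42 × 10¹¹) × 0.000285) = 0.0006232 m = 0.6232 mm
  B: delta = (86000 × 2.85^3) / (48 × (1.67 × 10¹¹) × 0.000268) = 0.0009267 m = 0.9267 mm
0.9267 mm > 0.6232 mm, so B is larger.
Final answer: B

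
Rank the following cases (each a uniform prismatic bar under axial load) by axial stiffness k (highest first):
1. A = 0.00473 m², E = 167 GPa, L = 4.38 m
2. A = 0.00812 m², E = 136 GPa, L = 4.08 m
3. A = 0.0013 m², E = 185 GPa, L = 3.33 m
Model: a uniform prismatic bar under axial load, so k = (A·E) / L (SI units).
  Case 1: k = (0.00473 × (1.67 × 10¹¹)) / 4.38 = 1.803 × 10⁸ N/m = 180.3 MN/m
  Case 2: k = (0.00812 × (1.36 × 10¹¹)) / 4.08 = 2.707 × 10⁸ N/m = 270.7 MN/m
  Case 3: k = (0.0013 × (1.85 × 10¹¹)) / 3.33 = 7.222 × 10⁷ N/m = 72.22 MN/m
Ordering: 270.7 MN/m (case 2) > 180.3 MN/m (case 1) > 72.22 MN/m (case 3)
Final answer: 2, 1, 3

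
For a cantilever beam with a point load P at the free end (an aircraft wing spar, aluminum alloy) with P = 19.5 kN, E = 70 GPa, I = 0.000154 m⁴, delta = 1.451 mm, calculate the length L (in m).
Model: a cantilever beam with a point load P at the free end, so delta = (P·L^3) / (3·E·I).
Solve for L: L = ((3·delta·E·I) / P)^(1/3).
Convert to SI units:
  P = 19.5 kN = 19500 N
  E = 70 GPa = 7 × 10¹⁰ Pa
  delta = 1.451 mm = 0.001451 m
Substitute:
  L = ((3 × 0.001451 × (7 × 10¹⁰) × 0.000154) / 19500)^(1/3)
  L = 1.34 m
Final answer: L = 1.34 m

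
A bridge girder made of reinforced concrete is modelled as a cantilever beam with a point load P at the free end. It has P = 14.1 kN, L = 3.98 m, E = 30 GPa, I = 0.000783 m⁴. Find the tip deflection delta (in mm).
Model: a cantilever beam with a point load P at the free end, so delta = (P·L^3) / (3·E·I).
Convert to SI units:
  P = 14.1 kN = 14100 N
  E = 30 GPa = 3 × 10¹⁰ Pa
Substitute:
  delta = (14100 × 3.98^3) / (3 × (3 × 10¹⁰) × 0.000783)
  delta = 0.01261 m
Convert: delta = 0.01261 m = 12.61 mm
Final answer: delta = 12.61 mm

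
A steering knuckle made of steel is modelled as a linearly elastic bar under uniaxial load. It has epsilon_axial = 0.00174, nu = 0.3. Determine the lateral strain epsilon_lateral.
Model: a linearly elastic bar under uniaxial load, so epsilon_lateral = -nu·epsilon_axial.
Substitute:
  epsilon_lateral = -(0.3 × 0.00174)
  epsilon_lateral = -0.000522
Final answer: epsilon_lateral = -0.000522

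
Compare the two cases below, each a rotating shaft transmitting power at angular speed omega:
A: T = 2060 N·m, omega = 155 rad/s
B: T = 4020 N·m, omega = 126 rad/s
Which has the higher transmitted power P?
Model: a rotating shaft transmitting power at angular speed omega, so P = T·omega (SI units).
  A: P = 2060 × 155 = 319300 W = 319.3 kW
  B: P = 4020 × 126 = 506500 W = 506.5 kW
506.5 kW > 319.3 kW, so B is larger.
Final answer: B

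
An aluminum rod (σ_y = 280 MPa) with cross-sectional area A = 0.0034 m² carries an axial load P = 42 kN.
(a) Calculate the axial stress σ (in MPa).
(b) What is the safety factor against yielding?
(a) Axial stress σ = P/A. Convert P = 42 kN = 42000 N.
  σ = 42000 / 0.0034 = 1.235 × 10⁷ Pa = 12.35 MPa
(b) Safety factor SF = σ_y/σ = 280 / 12.35 = 22.67
Final answer: (a) σ = 12.35 MPa, (b) SF = 22.67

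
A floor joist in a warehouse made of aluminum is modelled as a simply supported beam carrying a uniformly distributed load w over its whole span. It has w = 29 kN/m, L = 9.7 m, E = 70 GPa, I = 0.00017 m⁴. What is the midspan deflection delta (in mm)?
Model: a simply supported beam carrying a uniformly distributed load w over its whole span, so delta = (5·w·L^4) / (384·E·I).
Convert to SI units:
  w = 29 kN/m = 29000 N/m
  E = 70 GPa = 7 × 10¹⁰ Pa
Substitute:
  delta = (5 × 29000 × 9.7^4) / (384 × (7 × 10¹⁰) × 0.00017)
  delta = 0.2809 m
Convert: delta = 0.2809 m = 280.9 mm
Final answer: delta = 280.9 mm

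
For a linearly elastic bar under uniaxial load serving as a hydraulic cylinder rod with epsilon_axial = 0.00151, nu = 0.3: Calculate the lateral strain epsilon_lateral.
Model: a linearly elastic bar under uniaxial load, so epsilon_lateral = -nu·epsilon_axial.
Substitute:
  epsilon_lateral = -(0.3 × 0.00151)
  epsilon_lateral = -0.000453
Final answer: epsilon_lateral = -0.000453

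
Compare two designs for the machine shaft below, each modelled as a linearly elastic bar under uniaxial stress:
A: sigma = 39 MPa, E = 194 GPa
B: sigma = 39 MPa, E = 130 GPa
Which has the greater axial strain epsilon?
Model: a linearly elastic bar under uniaxial stress, so epsilon = sigma / E (SI units).
  A: epsilon = (3.9 × 10⁷) / (1.94 × 10¹¹) = 0.000201
  B: epsilon = (3.9 × 10⁷) / (1.3 × 10¹¹) = 0.0003
0.0003 > 0.000201, so B is larger.
Final answer: B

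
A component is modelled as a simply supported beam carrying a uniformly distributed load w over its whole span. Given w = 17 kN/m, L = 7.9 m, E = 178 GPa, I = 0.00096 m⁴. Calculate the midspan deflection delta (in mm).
Model: a simply supported beam carrying a uniformly distributed load w over its whole span, so delta = (5·w·L^4) / (384·E·I).
Convert to SI units:
  w = 17 kN/m = 17000 N/m
  E = 178 GPa = 1.78 × 10¹¹ Pa
Substitute:
  delta = (5 × 17000 × 7.9^4) / (384 × (1.78 × 10¹¹) × 0.00096)
  delta = 0.005046 m
Convert: delta = 0.005046 m = 5.046 mm
Final answer: delta = 5.046 mm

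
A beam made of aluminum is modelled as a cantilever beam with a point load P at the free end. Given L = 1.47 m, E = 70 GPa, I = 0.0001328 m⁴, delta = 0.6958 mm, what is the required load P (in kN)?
Model: a cantilever beam with a point load P at the free end, so delta = (P·L^3) / (3·E·I).
Solve for P: P = (3·delta·E·I) / L^3.
Convert to SI units:
  E = 70 GPa = 7 × 10¹⁰ Pa
  delta = 0.6958 mm = 0.0006958 m
Substitute:
  P = (3 × 0.0006958 × (7 × 10¹⁰) × 0.0001328) / 1.47^3
  P = 6109 N
Convert: P = 6109 N = 6.109 kN
Final answer: P = 6.109 kN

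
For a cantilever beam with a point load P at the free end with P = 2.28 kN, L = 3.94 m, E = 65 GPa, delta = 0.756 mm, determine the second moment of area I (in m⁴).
Model: a cantilever beam with a point load P at the free end, so delta = (P·L^3) / (3·E·I).
Solve for I: I = (P·L^3) / (3·delta·E).
Convert to SI units:
  P = 2.28 kN = 2280 N
  E = 65 GPa = 6.5 × 10¹⁰ Pa
  delta = 0.756 mm = 0.000756 m
Substitute:
  I = (2280 × 3.94^3) / (3 × 0.000756 × (6.5 × 10¹⁰))
  I = 0.0009459 m⁴
Final answer: I = 0.0009459 m⁴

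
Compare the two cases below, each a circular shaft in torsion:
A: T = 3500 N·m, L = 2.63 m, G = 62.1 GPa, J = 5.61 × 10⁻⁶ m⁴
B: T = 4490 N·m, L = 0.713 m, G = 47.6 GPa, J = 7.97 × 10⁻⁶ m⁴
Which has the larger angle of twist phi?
Model: a circular shaft in torsion, so phi = (T·L) / (G·J) (SI units).
  A: phi = (3500 × 2.63) / ((6.21 × 10¹⁰) × (5.61 × 10⁻⁶)) = 0.02642 rad = 1.514°
  B: phi = (4490 × 0.713) / ((4.76 × 10¹⁰) × (7.97 × 10⁻⁶)) = 0.008439 rad = 0.4835°
1.514° > 0.4835°, so A is larger.
Final answer: A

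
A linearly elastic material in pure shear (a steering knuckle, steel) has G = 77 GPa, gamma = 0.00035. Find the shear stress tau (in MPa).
Model: a linearly elastic material in pure shear, so tau = G·gamma.
Convert to SI units:
  G = 77 GPa = 7.7 × 10¹⁰ Pa
Substitute:
  tau = (7.7 × 10¹⁰) × 0.00035
  tau = 2.695 × 10⁷ Pa
Convert: tau = 2.695 × 10⁷ Pa = 26.95 MPa
Final answer: tau = 26.95 MPa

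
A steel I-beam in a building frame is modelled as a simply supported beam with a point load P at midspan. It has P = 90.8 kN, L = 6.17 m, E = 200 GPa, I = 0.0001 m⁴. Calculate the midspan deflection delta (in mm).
Model: a simply supported beam with a point load P at midspan, so delta = (P·L^3) / (48·E·I).
Convert to SI units:
  P = 90.8 kN = 90800 N
  E = 200 GPa = 2 × 10¹¹ Pa
Substitute:
  delta = (90800 × 6.17^3) / (48 × (2 × 10¹¹) × 0.0001)
  delta = 0.02222 m
Convert: delta = 0.02222 m = 22.22 mm
Final answer: delta = 22.22 mm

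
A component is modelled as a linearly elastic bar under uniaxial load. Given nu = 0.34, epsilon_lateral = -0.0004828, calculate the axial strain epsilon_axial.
Model: a linearly elastic bar under uniaxial load, so epsilon_lateral = -nu·epsilon_axial.
Solve for epsilon_axial: epsilon_axial = -epsilon_lateral / nu.
Substitute:
  epsilon_axial = -(-0.0004828) / 0.34
  epsilon_axial = 0.00142
Final answer: epsilon_axial = 0.00142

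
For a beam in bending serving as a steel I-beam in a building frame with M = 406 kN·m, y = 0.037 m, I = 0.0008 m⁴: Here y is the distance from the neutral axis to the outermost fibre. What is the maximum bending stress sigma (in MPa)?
Model: a beam in bending, so sigma = (M·y) / I.
Convert to SI units:
  M = 406 kN·m = 406000 N·m
Substitute:
  sigma = (406000 × 0.037) / 0.0008
  sigma = 1.878 × 10⁷ Pa
Convert: sigma = 1.878 × 10⁷ Pa = 18.78 MPa
Final answer: sigma = 18.78 MPa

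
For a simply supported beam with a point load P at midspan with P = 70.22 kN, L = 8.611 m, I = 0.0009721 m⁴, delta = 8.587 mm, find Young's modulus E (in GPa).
Model: a simply supported beam with a point load P at midspan, so delta = (P·L^3) / (48·E·I).
Solve for E: E = (P·L^3) / (48·delta·I).
Convert to SI units:
  P = 70.22 kN = 70220 N
  delta = 8.587 mm = 0.008587 m
Substitute:
  E = (70220 × 8.611^3) / (48 × 0.008587 × 0.0009721)
  E = 1.119 × 10¹¹ Pa
Convert: E = 1.119 × 10¹¹ Pa = 111.9 GPa
Final answer: E = 111.9 GPa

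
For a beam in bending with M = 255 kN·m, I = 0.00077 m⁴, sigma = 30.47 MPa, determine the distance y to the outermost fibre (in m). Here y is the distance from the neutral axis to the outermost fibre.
Model: a beam in bending, so sigma = (M·y) / I.
Solve for y: y = (sigma·I) / M.
Convert to SI units:
  M = 255 kN·m = 255000 N·m
  sigma = 30.47 MPa = 3.047 × 10⁷ Pa
Substitute:
  y = ((3.047 × 10⁷) × 0.00077) / 255000
  y = 0.09201 m
Final answer: y = 0.09201 m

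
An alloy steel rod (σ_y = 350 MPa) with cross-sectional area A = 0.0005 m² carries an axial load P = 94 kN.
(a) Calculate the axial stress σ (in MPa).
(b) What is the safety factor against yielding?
(a) Axial stress σ = P/A. Convert P = 94 kN = 94000 N.
  σ = 94000 / 0.0005 = 1.88 × 10⁸ Pa = 188 MPa
(b) Safety factor SF = σ_y/σ = 350 / 188 = 1.862
Final answer: (a) σ = 188 MPa, (b) SF = 1.862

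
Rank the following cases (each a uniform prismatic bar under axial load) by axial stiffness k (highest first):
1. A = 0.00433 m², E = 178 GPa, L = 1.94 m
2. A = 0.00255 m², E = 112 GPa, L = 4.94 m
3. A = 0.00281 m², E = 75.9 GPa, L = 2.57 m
Model: a uniform prismatic bar under axial load, so k = (A·E) / L (SI units).
  Case 1: k = (0.00433 × (1.78 × 10¹¹)) / 1.94 = 3.973 × 10⁸ N/m = 397.3 MN/m
  Case 2: k = (0.00255 × (1.12 × 10¹¹)) / 4.94 = 5.781 × 10⁷ N/m = 57.81 MN/m
  Case 3: k = (0.00281 × (7.59 × 10¹⁰)) / 2.57 = 8.299 × 10⁷ N/m = 82.99 MN/m
Ordering: 397.3 MN/m (case 1) > 82.99 MN/m (case 3) > 57.81 MN/m (case 2)
Final answer: 1, 3, 2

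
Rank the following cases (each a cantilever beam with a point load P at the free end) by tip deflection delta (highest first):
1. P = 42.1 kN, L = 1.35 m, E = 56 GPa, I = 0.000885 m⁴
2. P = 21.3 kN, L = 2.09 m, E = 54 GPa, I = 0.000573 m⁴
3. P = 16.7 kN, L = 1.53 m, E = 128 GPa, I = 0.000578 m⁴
Model: a cantilever beam with a point load P at the free end, so delta = (P·L^3) / (3·E·I) (SI units).
  Case 1: delta = (42100 × 1.35^3) / (3 × (5.6 × 10¹⁰) × 0.000885) = 0.0006967 m = 0.6967 mm
  Case 2: delta = (21300 × 2.09^3) / (3 × (5.4 × 10¹⁰) × 0.000573) = 0.002095 m = 2.095 mm
  Case 3: delta = (16700 × 1.53^3) / (3 × (1.28 × 10¹¹) × 0.000578) = 0.0002695 m = 0.2695 mm
Ordering: 2.095 mm (case 2) > 0.6967 mm (case 1) > 0.2695 mm (case 3)
Final answer: 2, 1, 3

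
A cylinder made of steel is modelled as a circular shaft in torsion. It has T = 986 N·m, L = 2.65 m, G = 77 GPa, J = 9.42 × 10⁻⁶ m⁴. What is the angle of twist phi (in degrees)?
Model: a circular shaft in torsion, so phi = (T·L) / (G·J).
Convert to SI units:
  G = 77 GPa = 7.7 × 10¹⁰ Pa
Substitute:
  phi = (986 × 2.65) / ((7.7 × 10¹⁰) × (9.42 × 10⁻⁶))
  phi = 0.003602 rad
Convert to degrees: phi = 0.003602 × 180/π = 0.2064°
Final answer: phi = 0.2064°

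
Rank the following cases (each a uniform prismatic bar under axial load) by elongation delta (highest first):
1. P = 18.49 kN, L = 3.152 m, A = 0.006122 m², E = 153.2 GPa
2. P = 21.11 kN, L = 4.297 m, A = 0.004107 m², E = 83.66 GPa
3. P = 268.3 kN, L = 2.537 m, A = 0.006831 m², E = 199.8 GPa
Model: a uniform prismatic bar under axial load, so delta = (P·L) / (A·E) (SI units).
  Case 1: delta = (18490 × 3.152) / (0.006122 × (1.532 × 10¹¹)) = 6.214 × 10⁻⁵ m = 0.06214 mm
  Case 2: delta = (21110 × 4.297) / (0.004107 × (8.366 × 10¹⁰)) = 0.000264 m = 0.264 mm
  Case 3: delta = (268300 × 2.537) / (0.006831 × (1.998 × 10¹¹)) = 0.0004987 m = 0.4987 mm
Ordering: 0.4987 mm (case 3) > 0.264 mm (case 2) > 0.06214 mm (case 1)
Final answer: 3, 2, 1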